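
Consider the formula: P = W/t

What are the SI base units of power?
Units of each symbol in P = W/t:
  W (work): kg·m²/s²
  t (time): s  → in the denominator, contributes 1/s

Multiplying the contributions: [kg·m²/s²] · [1/s]
Adding exponents of each base unit: kg: 1, m: 2, s: -3
SI base units of power: kg·m²/s³

Answer: kg·m²/s³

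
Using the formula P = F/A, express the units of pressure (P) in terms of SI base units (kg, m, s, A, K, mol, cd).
Units of each symbol in P = F/A:
  F (force): kg·m/s²
  A (area): m²  → in the denominator, contributes 1/m²

Multiplying the contributions: [kg·m/s²] · [1/m²]
Adding exponents of each base unit: kg: 1, m: -1, s: -2
SI base units of pressure: kg/(m·s²)

Answer: kg/(m·s²)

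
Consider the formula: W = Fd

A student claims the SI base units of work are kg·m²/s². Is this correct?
Units of each symbol in W = Fd:
  F (force): kg·m/s²
  d (displacement): m

Multiplying the contributions: [kg·m/s²] · [m]
Adding exponents of each base unit: kg: 1, m: 2, s: -2
SI base units of work: kg·m²/s²

The claimed units kg·m²/s² match the derived units, so the claim is correct.

Answer: Yes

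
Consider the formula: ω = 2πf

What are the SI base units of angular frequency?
Units of each symbol in ω = 2πf:
  f (frequency): 1/s
  The factor 2π is dimensionless.

Multiplying the contributions: [1/s]
Adding exponents of each base unit: s: -1
SI base units of angular frequency: 1/s

Answer: 1/s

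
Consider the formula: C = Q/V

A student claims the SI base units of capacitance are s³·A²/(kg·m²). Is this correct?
Units of each symbol in C = Q/V:
  Q (charge, in coulombs): s·A
  V (voltage, in volts): kg·m²/(s³·A)  → in the denominator, contributes s³·A/(kg·m²)

Multiplying the contributions: [s·A] · [s³·A/(kg·m²)]
Adding exponents of each base unit: kg: -1, m: -2, s: 4, A: 2
SI base units of capacitance: s⁴·A²/(kg·m²)

The claimed units s³·A²/(kg·m²) (exponents kg: -1, m: -2, s: 3, A: 2) do not match the derived units s⁴·A²/(kg·m²) (exponents kg: -1, m: -2, s: 4, A: 2), so the claim is incorrect.

Answer: No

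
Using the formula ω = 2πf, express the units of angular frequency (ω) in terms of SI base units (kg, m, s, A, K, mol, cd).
Units of each symbol in ω = 2πf:
  f (frequency): 1/s
  The factor 2π is dimensionless.

Multiplying the contributions: [1/s]
Adding exponents of each base unit: s: -1
SI base units of angular frequency: 1/s

Answer: 1/s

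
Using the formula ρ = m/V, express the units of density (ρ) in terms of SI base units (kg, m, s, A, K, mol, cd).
Units of each symbol in ρ = m/V:
  m (mass): kg
  V (volume): m³  → in the denominator, contributes 1/m³

Multiplying the contributions: [kg] · [1/m³]
Adding exponents of each base unit: kg: 1, m: -3
SI base units of density: kg/m³

Answer: kg/m³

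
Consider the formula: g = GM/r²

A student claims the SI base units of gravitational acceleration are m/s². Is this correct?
Units of each symbol in g = GM/r²:
  G (gravitational constant): m³/(kg·s²)
  M (mass): kg
  r (distance): m  → to the power 2 in the denominator, contributes 1/m²

Multiplying the contributions: [m³/(kg·s²)] · [kg] · [1/m²]
Adding exponents of each base unit: m: 1, s: -2
SI base units of gravitational acceleration: m/s²

The claimed units m/s² match the derived units, so the claim is correct.

Answer: Yes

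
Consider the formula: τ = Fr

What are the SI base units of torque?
Units of each symbol in τ = Fr:
  F (force): kg·m/s²
  r (lever arm): m

Multiplying the contributions: [kg·m/s²] · [m]
Adding exponents of each base unit: kg: 1, m: 2, s: -2
SI base units of torque: kg·m²/s²

Answer: kg·m²/s²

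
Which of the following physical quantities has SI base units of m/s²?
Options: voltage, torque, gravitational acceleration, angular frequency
Checking the SI base units of each option:
  voltage (V = IR): kg·m²/(s³·A)  ✗
  torque (τ = Fr): kg·m²/s²  ✗
  gravitational acceleration (g = GM/r²): m/s²  ✓ matches
  angular frequency (ω = 2πf): 1/s  ✗

Only gravitational acceleration has units m/s².

Answer: gravitational acceleration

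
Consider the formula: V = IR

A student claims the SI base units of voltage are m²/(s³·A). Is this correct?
Units of each symbol in V = IR:
  I (current): A
  R (resistance, in ohms): kg·m²/(s³·A²)

Multiplying the contributions: [A] · [kg·m²/(s³·A²)]
Adding exponents of each base unit: kg: 1, m: 2, s: -3, A: -1
SI base units of voltage: kg·m²/(s³·A)

The claimed units m²/(s³·A) (exponents m: 2, s: -3, A: -1) do not match the derived units kg·m²/(s³·A) (exponents kg: 1, m: 2, s: -3, A: -1), so the claim is incorrect.

Answer: No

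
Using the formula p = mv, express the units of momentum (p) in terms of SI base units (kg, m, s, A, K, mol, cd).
Units of each symbol in p = mv:
  m (mass): kg
  v (velocity): m/s

Multiplying the contributions: [kg] · [m/s]
Adding exponents of each base unit: kg: 1, m: 1, s: -1
SI base units of momentum: kg·m/s

Answer: kg·m/s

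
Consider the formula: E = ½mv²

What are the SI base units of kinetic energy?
Units of each symbol in E = ½mv²:
  m (mass): kg
  v (speed): m/s  → to the power 2, contributes m²/s²
  The factor ½ is dimensionless.

Multiplying the contributions: [kg] · [m²/s²]
Adding exponents of each base unit: kg: 1, m: 2, s: -2
SI base units of kinetic energy: kg·m²/s²

Answer: kg·m²/s²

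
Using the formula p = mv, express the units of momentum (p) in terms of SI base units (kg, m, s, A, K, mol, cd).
Units of each symbol in p = mv:
  m (mass): kg
  v (velocity): m/s

Multiplying the contributions: [kg] · [m/s]
Adding exponents of each base unit: kg: 1, m: 1, s: -1
SI base units of momentum: kg·m/s

Answer: kg·m/s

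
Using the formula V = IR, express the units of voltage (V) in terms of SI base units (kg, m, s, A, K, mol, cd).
Units of each symbol in V = IR:
  I (current): A
  R (resistance, in ohms): kg·m²/(s³·A²)

Multiplying the contributions: [A] · [kg·m²/(s³·A²)]
Adding exponents of each base unit: kg: 1, m: 2, s: -3, A: -1
SI base units of voltage: kg·m²/(s³·A)

Answer: kg·m²/(s³·A)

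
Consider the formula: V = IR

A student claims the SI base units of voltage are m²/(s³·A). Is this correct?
Units of each symbol in V = IR:
  I (current): A
  R (resistance, in ohms): kg·m²/(s³·A²)

Multiplying the contributions: [A] · [kg·m²/(s³·A²)]
Adding exponents of each base unit: kg: 1, m: 2, s: -3, A: -1
SI base units of voltage: kg·m²/(s³·A)

The claimed units m²/(s³·A) (exponents m: 2, s: -3, A: -1) do not match the derived units kg·m²/(s³·A) (exponents kg: 1, m: 2, s: -3, A: -1), so the claim is incorrect.

Answer: No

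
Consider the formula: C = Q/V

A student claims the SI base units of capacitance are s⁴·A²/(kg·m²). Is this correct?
Units of each symbol in C = Q/V:
  Q (charge, in coulombs): s·A
  V (voltage, in volts): kg·m²/(s³·A)  → in the denominator, contributes s³·A/(kg·m²)

Multiplying the contributions: [s·A] · [s³·A/(kg·m²)]
Adding exponents of each base unit: kg: -1, m: -2, s: 4, A: 2
SI base units of capacitance: s⁴·A²/(kg·m²)

The claimed units s⁴·A²/(kg·m²) match the derived units, so the claim is correct.

Answer: Yes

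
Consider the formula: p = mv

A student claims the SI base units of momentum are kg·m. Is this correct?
Units of each symbol in p = mv:
  m (mass): kg
  v (velocity): m/s

Multiplying the contributions: [kg] · [m/s]
Adding exponents of each base unit: kg: 1, m: 1, s: -1
SI base units of momentum: kg·m/s

The claimed units kg·m (exponents kg: 1, m: 1) do not match the derived units kg·m/s (exponents kg: 1, m: 1, s: -1), so the claim is incorrect.

Answer: No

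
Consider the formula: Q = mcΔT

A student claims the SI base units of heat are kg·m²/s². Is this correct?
Units of each symbol in Q = mcΔT:
  m (mass): kg
  c (specific heat capacity, in J/(kg·K)): m²/(s²·K)
  ΔT (temperature change): K

Multiplying the contributions: [kg] · [m²/(s²·K)] · [K]
Adding exponents of each base unit: kg: 1, m: 2, s: -2
SI base units of heat: kg·m²/s²

The claimed units kg·m²/s² match the derived units, so the claim is correct.

Answer: Yes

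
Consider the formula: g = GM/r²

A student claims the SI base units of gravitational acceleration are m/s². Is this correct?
Units of each symbol in g = GM/r²:
  G (gravitational constant): m³/(kg·s²)
  M (mass): kg
  r (distance): m  → to the power 2 in the denominator, contributes 1/m²

Multiplying the contributions: [m³/(kg·s²)] · [kg] · [1/m²]
Adding exponents of each base unit: m: 1, s: -2
SI base units of gravitational acceleration: m/s²

The claimed units m/s² match the derived units, so the claim is correct.

Answer: Yes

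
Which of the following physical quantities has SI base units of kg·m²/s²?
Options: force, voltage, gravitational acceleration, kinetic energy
Checking the SI base units of each option:
  force (F = ma): kg·m/s²  ✗
  voltage (V = IR): kg·m²/(s³·A)  ✗
  gravitational acceleration (g = GM/r²): m/s²  ✗
  kinetic energy (E = ½mv²): kg·m²/s²  ✓ matches

Only kinetic energy has units kg·m²/s².

Answer: kinetic energy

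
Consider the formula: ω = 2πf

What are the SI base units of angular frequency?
Units of each symbol in ω = 2πf:
  f (frequency): 1/s
  The factor 2π is dimensionless.

Multiplying the contributions: [1/s]
Adding exponents of each base unit: s: -1
SI base units of angular frequency: 1/s

Answer: 1/s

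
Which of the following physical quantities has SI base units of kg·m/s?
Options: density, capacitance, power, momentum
Checking the SI base units of each option:
  density (ρ = m/V): kg/m³  ✗
  capacitance (C = Q/V): s⁴·A²/(kg·m²)  ✗
  power (P = W/t): kg·m²/s³  ✗
  momentum (p = mv): kg·m/s  ✓ matches

Only momentum has units kg·m/s.

Answer: momentum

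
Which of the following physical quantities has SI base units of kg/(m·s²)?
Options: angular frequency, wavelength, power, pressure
Checking the SI base units of each option:
  angular frequency (ω = 2πf): 1/s  ✗
  wavelength (λ = v/f): m  ✗
  power (P = W/t): kg·m²/s³  ✗
  pressure (P = F/A): kg/(m·s²)  ✓ matches

Only pressure has units kg/(m·s²).

Answer: pressure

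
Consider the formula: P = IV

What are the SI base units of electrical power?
Units of each symbol in P = IV:
  I (current): A
  V (voltage, in volts): kg·m²/(s³·A)

Multiplying the contributions: [A] · [kg·m²/(s³·A)]
Adding exponents of each base unit: kg: 1, m: 2, s: -3
SI base units of electrical power: kg·m²/s³

Answer: kg·m²/s³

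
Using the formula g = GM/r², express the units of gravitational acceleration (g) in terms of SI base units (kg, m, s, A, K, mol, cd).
Units of each symbol in g = GM/r²:
  G (gravitational constant): m³/(kg·s²)
  M (mass): kg
  r (distance): m  → to the power 2 in the denominator, contributes 1/m²

Multiplying the contributions: [m³/(kg·s²)] · [kg] · [1/m²]
Adding exponents of each base unit: m: 1, s: -2
SI base units of gravitational acceleration: m/s²

Answer: m/s²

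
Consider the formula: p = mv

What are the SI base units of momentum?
Units of each symbol in p = mv:
  m (mass): kg
  v (velocity): m/s

Multiplying the contributions: [kg] · [m/s]
Adding exponents of each base unit: kg: 1, m: 1, s: -1
SI base units of momentum: kg·m/s

Answer: kg·m/s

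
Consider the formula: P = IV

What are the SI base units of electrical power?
Units of each symbol in P = IV:
  I (current): A
  V (voltage, in volts): kg·m²/(s³·A)

Multiplying the contributions: [A] · [kg·m²/(s³·A)]
Adding exponents of each base unit: kg: 1, m: 2, s: -3
SI base units of electrical power: kg·m²/s³

Answer: kg·m²/s³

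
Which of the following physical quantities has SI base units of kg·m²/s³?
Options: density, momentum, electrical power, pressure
Checking the SI base units of each option:
  density (ρ = m/V): kg/m³  ✗
  momentum (p = mv): kg·m/s  ✗
  electrical power (P = IV): kg·m²/s³  ✓ matches
  pressure (P = F/A): kg/(m·s²)  ✗

Only electrical power has units kg·m²/s³.

Answer: electrical power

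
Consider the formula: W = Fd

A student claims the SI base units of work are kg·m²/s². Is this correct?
Units of each symbol in W = Fd:
  F (force): kg·m/s²
  d (displacement): m

Multiplying the contributions: [kg·m/s²] · [m]
Adding exponents of each base unit: kg: 1, m: 2, s: -2
SI base units of work: kg·m²/s²

The claimed units kg·m²/s² match the derived units, so the claim is correct.

Answer: Yes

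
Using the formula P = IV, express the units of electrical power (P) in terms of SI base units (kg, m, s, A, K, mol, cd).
Units of each symbol in P = IV:
  I (current): A
  V (voltage, in volts): kg·m²/(s³·A)

Multiplying the contributions: [A] · [kg·m²/(s³·A)]
Adding exponents of each base unit: kg: 1, m: 2, s: -3
SI base units of electrical power: kg·m²/s³

Answer: kg·m²/s³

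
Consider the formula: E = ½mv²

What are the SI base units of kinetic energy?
Units of each symbol in E = ½mv²:
  m (mass): kg
  v (speed): m/s  → to the power 2, contributes m²/s²
  The factor ½ is dimensionless.

Multiplying the contributions: [kg] · [m²/s²]
Adding exponents of each base unit: kg: 1, m: 2, s: -2
SI base units of kinetic energy: kg·m²/s²

Answer: kg·m²/s²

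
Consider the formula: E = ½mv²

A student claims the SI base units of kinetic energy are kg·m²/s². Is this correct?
Units of each symbol in E = ½mv²:
  m (mass): kg
  v (speed): m/s  → to the power 2, contributes m²/s²
  The factor ½ is dimensionless.

Multiplying the contributions: [kg] · [m²/s²]
Adding exponents of each base unit: kg: 1, m: 2, s: -2
SI base units of kinetic energy: kg·m²/s²

The claimed units kg·m²/s² match the derived units, so the claim is correct.

Answer: Yes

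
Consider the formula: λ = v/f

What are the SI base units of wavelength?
Units of each symbol in λ = v/f:
  v (wave speed): m/s
  f (frequency): 1/s  → in the denominator, contributes s

Multiplying the contributions: [m/s] · [s]
Adding exponents of each base unit: m: 1
SI base units of wavelength: m

Answer: m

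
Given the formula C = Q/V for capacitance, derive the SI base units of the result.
Units of each symbol in C = Q/V:
  Q (charge, in coulombs): s·A
  V (voltage, in volts): kg·m²/(s³·A)  → in the denominator, contributes s³·A/(kg·m²)

Multiplying the contributions: [s·A] · [s³·A/(kg·m²)]
Adding exponents of each base unit: kg: -1, m: -2, s: 4, A: 2
SI base units of capacitance: s⁴·A²/(kg·m²)

Answer: s⁴·A²/(kg·m²)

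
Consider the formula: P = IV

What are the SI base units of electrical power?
Units of each symbol in P = IV:
  I (current): A
  V (voltage, in volts): kg·m²/(s³·A)

Multiplying the contributions: [A] · [kg·m²/(s³·A)]
Adding exponents of each base unit: kg: 1, m: 2, s: -3
SI base units of electrical power: kg·m²/s³

Answer: kg·m²/s³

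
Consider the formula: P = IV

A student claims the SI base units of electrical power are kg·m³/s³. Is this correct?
Units of each symbol in P = IV:
  I (current): A
  V (voltage, in volts): kg·m²/(s³·A)

Multiplying the contributions: [A] · [kg·m²/(s³·A)]
Adding exponents of each base unit: kg: 1, m: 2, s: -3
SI base units of electrical power: kg·m²/s³

The claimed units kg·m³/s³ (exponents kg: 1, m: 3, s: -3) do not match the derived units kg·m²/s³ (exponents kg: 1, m: 2, s: -3), so the claim is incorrect.

Answer: No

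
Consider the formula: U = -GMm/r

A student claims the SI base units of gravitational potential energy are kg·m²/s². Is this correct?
Units of each symbol in U = -GMm/r:
  G (gravitational constant): m³/(kg·s²)
  M (mass): kg
  m (mass): kg
  r (distance): m  → in the denominator, contributes 1/m
  The minus sign does not affect the units.

Multiplying the contributions: [m³/(kg·s²)] · [kg] · [kg] · [1/m]
Adding exponents of each base unit: kg: 1, m: 2, s: -2
SI base units of gravitational potential energy: kg·m²/s²

The claimed units kg·m²/s² match the derived units, so the claim is correct.

Answer: Yes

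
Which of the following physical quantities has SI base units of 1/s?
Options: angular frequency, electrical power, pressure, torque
Checking the SI base units of each option:
  angular frequency (ω = 2πf): 1/s  ✓ matches
  electrical power (P = IV): kg·m²/s³  ✗
  pressure (P = F/A): kg/(m·s²)  ✗
  torque (τ = Fr): kg·m²/s²  ✗

Only angular frequency has units 1/s.

Answer: angular frequency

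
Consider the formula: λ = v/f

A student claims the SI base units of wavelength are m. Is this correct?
Units of each symbol in λ = v/f:
  v (wave speed): m/s
  f (frequency): 1/s  → in the denominator, contributes s

Multiplying the contributions: [m/s] · [s]
Adding exponents of each base unit: m: 1
SI base units of wavelength: m

The claimed units m match the derived units, so the claim is correct.

Answer: Yes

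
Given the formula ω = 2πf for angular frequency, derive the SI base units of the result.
Units of each symbol in ω = 2πf:
  f (frequency): 1/s
  The factor 2π is dimensionless.

Multiplying the contributions: [1/s]
Adding exponents of each base unit: s: -1
SI base units of angular frequency: 1/s

Answer: 1/s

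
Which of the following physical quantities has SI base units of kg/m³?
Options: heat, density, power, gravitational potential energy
Checking the SI base units of each option:
  heat (Q = mcΔT): kg·m²/s²  ✗
  density (ρ = m/V): kg/m³  ✓ matches
  power (P = W/t): kg·m²/s³  ✗
  gravitational potential energy (U = -GMm/r): kg·m²/s²  ✗

Only density has units kg/m³.

Answer: density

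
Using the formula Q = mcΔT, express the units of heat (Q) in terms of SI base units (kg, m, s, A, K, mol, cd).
Units of each symbol in Q = mcΔT:
  m (mass): kg
  c (specific heat capacity, in J/(kg·K)): m²/(s²·K)
  ΔT (temperature change): K

Multiplying the contributions: [kg] · [m²/(s²·K)] · [K]
Adding exponents of each base unit: kg: 1, m: 2, s: -2
SI base units of heat: kg·m²/s²

Answer: kg·m²/s²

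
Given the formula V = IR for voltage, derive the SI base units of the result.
Units of each symbol in V = IR:
  I (current): A
  R (resistance, in ohms): kg·m²/(s³·A²)

Multiplying the contributions: [A] · [kg·m²/(s³·A²)]
Adding exponents of each base unit: kg: 1, m: 2, s: -3, A: -1
SI base units of voltage: kg·m²/(s³·A)

Answer: kg·m²/(s³·A)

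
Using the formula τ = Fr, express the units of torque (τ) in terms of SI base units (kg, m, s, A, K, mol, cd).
Units of each symbol in τ = Fr:
  F (force): kg·m/s²
  r (lever arm): m

Multiplying the contributions: [kg·m/s²] · [m]
Adding exponents of each base unit: kg: 1, m: 2, s: -2
SI base units of torque: kg·m²/s²

Answer: kg·m²/s²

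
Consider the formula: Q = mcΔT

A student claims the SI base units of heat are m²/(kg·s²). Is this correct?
Units of each symbol in Q = mcΔT:
  m (mass): kg
  c (specific heat capacity, in J/(kg·K)): m²/(s²·K)
  ΔT (temperature change): K

Multiplying the contributions: [kg] · [m²/(s²·K)] · [K]
Adding exponents of each base unit: kg: 1, m: 2, s: -2
SI base units of heat: kg·m²/s²

The claimed units m²/(kg·s²) (exponents kg: -1, m: 2, s: -2) do not match the derived units kg·m²/s² (exponents kg: 1, m: 2, s: -2), so the claim is incorrect.

Answer: No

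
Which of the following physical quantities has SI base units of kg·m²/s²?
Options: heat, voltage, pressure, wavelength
Checking the SI base units of each option:
  heat (Q = mcΔT): kg·m²/s²  ✓ matches
  voltage (V = IR): kg·m²/(s³·A)  ✗
  pressure (P = F/A): kg/(m·s²)  ✗
  wavelength (λ = v/f): m  ✗

Only heat has units kg·m²/s².

Answer: heat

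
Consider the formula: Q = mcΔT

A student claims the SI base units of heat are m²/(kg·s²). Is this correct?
Units of each symbol in Q = mcΔT:
  m (mass): kg
  c (specific heat capacity, in J/(kg·K)): m²/(s²·K)
  ΔT (temperature change): K

Multiplying the contributions: [kg] · [m²/(s²·K)] · [K]
Adding exponents of each base unit: kg: 1, m: 2, s: -2
SI base units of heat: kg·m²/s²

The claimed units m²/(kg·s²) (exponents kg: -1, m: 2, s: -2) do not match the derived units kg·m²/s² (exponents kg: 1, m: 2, s: -2), so the claim is incorrect.

Answer: No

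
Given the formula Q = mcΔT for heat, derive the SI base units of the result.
Units of each symbol in Q = mcΔT:
  m (mass): kg
  c (specific heat capacity, in J/(kg·K)): m²/(s²·K)
  ΔT (temperature change): K

Multiplying the contributions: [kg] · [m²/(s²·K)] · [K]
Adding exponents of each base unit: kg: 1, m: 2, s: -2
SI base units of heat: kg·m²/s²

Answer: kg·m²/s²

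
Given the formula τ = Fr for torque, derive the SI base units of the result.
Units of each symbol in τ = Fr:
  F (force): kg·m/s²
  r (lever arm): m

Multiplying the contributions: [kg·m/s²] · [m]
Adding exponents of each base unit: kg: 1, m: 2, s: -2
SI base units of torque: kg·m²/s²

Answer: kg·m²/s²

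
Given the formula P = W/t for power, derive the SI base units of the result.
Units of each symbol in P = W/t:
  W (work): kg·m²/s²
  t (time): s  → in the denominator, contributes 1/s

Multiplying the contributions: [kg·m²/s²] · [1/s]
Adding exponents of each base unit: kg: 1, m: 2, s: -3
SI base units of power: kg·m²/s³

Answer: kg·m²/s³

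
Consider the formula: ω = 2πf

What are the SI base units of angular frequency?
Units of each symbol in ω = 2πf:
  f (frequency): 1/s
  The factor 2π is dimensionless.

Multiplying the contributions: [1/s]
Adding exponents of each base unit: s: -1
SI base units of angular frequency: 1/s

Answer: 1/s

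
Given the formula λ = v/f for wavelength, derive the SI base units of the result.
Units of each symbol in λ = v/f:
  v (wave speed): m/s
  f (frequency): 1/s  → in the denominator, contributes s

Multiplying the contributions: [m/s] · [s]
Adding exponents of each base unit: m: 1
SI base units of wavelength: m

Answer: m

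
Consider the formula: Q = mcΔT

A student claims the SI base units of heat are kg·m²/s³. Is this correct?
Units of each symbol in Q = mcΔT:
  m (mass): kg
  c (specific heat capacity, in J/(kg·K)): m²/(s²·K)
  ΔT (temperature change): K

Multiplying the contributions: [kg] · [m²/(s²·K)] · [K]
Adding exponents of each base unit: kg: 1, m: 2, s: -2
SI base units of heat: kg·m²/s²

The claimed units kg·m²/s³ (exponents kg: 1, m: 2, s: -3) do not match the derived units kg·m²/s² (exponents kg: 1, m: 2, s: -2), so the claim is incorrect.

Answer: No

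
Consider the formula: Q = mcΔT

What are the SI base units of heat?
Units of each symbol in Q = mcΔT:
  m (mass): kg
  c (specific heat capacity, in J/(kg·K)): m²/(s²·K)
  ΔT (temperature change): K

Multiplying the contributions: [kg] · [m²/(s²·K)] · [K]
Adding exponents of each base unit: kg: 1, m: 2, s: -2
SI base units of heat: kg·m²/s²

Answer: kg·m²/s²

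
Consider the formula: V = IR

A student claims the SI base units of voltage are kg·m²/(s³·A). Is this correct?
Units of each symbol in V = IR:
  I (current): A
  R (resistance, in ohms): kg·m²/(s³·A²)

Multiplying the contributions: [A] · [kg·m²/(s³·A²)]
Adding exponents of each base unit: kg: 1, m: 2, s: -3, A: -1
SI base units of voltage: kg·m²/(s³·A)

The claimed units kg·m²/(s³·A) match the derived units, so the claim is correct.

Answer: Yes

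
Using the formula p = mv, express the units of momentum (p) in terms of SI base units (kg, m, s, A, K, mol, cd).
Units of each symbol in p = mv:
  m (mass): kg
  v (velocity): m/s

Multiplying the contributions: [kg] · [m/s]
Adding exponents of each base unit: kg: 1, m: 1, s: -1
SI base units of momentum: kg·m/s

Answer: kg·m/s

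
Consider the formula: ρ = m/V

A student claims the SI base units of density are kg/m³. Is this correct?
Units of each symbol in ρ = m/V:
  m (mass): kg
  V (volume): m³  → in the denominator, contributes 1/m³

Multiplying the contributions: [kg] · [1/m³]
Adding exponents of each base unit: kg: 1, m: -3
SI base units of density: kg/m³

The claimed units kg/m³ match the derived units, so the claim is correct.

Answer: Yes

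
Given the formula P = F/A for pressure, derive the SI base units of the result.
Units of each symbol in P = F/A:
  F (force): kg·m/s²
  A (area): m²  → in the denominator, contributes 1/m²

Multiplying the contributions: [kg·m/s²] · [1/m²]
Adding exponents of each base unit: kg: 1, m: -1, s: -2
SI base units of pressure: kg/(m·s²)

Answer: kg/(m·s²)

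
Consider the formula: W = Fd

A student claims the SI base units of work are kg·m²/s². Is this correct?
Units of each symbol in W = Fd:
  F (force): kg·m/s²
  d (displacement): m

Multiplying the contributions: [kg·m/s²] · [m]
Adding exponents of each base unit: kg: 1, m: 2, s: -2
SI base units of work: kg·m²/s²

The claimed units kg·m²/s² match the derived units, so the claim is correct.

Answer: Yes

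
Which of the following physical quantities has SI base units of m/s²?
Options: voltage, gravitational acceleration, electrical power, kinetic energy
Checking the SI base units of each option:
  voltage (V = IR): kg·m²/(s³·A)  ✗
  gravitational acceleration (g = GM/r²): m/s²  ✓ matches
  electrical power (P = IV): kg·m²/s³  ✗
  kinetic energy (E = ½mv²): kg·m²/s²  ✗

Only gravitational acceleration has units m/s².

Answer: gravitational acceleration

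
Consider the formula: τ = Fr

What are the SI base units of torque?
Units of each symbol in τ = Fr:
  F (force): kg·m/s²
  r (lever arm): m

Multiplying the contributions: [kg·m/s²] · [m]
Adding exponents of each base unit: kg: 1, m: 2, s: -2
SI base units of torque: kg·m²/s²

Answer: kg·m²/s²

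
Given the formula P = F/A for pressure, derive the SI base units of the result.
Units of each symbol in P = F/A:
  F (force): kg·m/s²
  A (area): m²  → in the denominator, contributes 1/m²

Multiplying the contributions: [kg·m/s²] · [1/m²]
Adding exponents of each base unit: kg: 1, m: -1, s: -2
SI base units of pressure: kg/(m·s²)

Answer: kg/(m·s²)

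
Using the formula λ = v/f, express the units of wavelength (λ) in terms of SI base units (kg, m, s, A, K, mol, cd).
Units of each symbol in λ = v/f:
  v (wave speed): m/s
  f (frequency): 1/s  → in the denominator, contributes s

Multiplying the contributions: [m/s] · [s]
Adding exponents of each base unit: m: 1
SI base units of wavelength: m

Answer: m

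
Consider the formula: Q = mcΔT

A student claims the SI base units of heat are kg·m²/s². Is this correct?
Units of each symbol in Q = mcΔT:
  m (mass): kg
  c (specific heat capacity, in J/(kg·K)): m²/(s²·K)
  ΔT (temperature change): K

Multiplying the contributions: [kg] · [m²/(s²·K)] · [K]
Adding exponents of each base unit: kg: 1, m: 2, s: -2
SI base units of heat: kg·m²/s²

The claimed units kg·m²/s² match the derived units, so the claim is correct.

Answer: Yes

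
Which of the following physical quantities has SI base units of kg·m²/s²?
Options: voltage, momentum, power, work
Checking the SI base units of each option:
  voltage (V = IR): kg·m²/(s³·A)  ✗
  momentum (p = mv): kg·m/s  ✗
  power (P = W/t): kg·m²/s³  ✗
  work (W = Fd): kg·m²/s²  ✓ matches

Only work has units kg·m²/s².

Answer: work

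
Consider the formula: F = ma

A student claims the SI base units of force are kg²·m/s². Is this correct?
Units of each symbol in F = ma:
  m (mass): kg
  a (acceleration): m/s²

Multiplying the contributions: [kg] · [m/s²]
Adding exponents of each base unit: kg: 1, m: 1, s: -2
SI base units of force: kg·m/s²

The claimed units kg²·m/s² (exponents kg: 2, m: 1, s: -2) do not match the derived units kg·m/s² (exponents kg: 1, m: 1, s: -2), so the claim is incorrect.

Answer: No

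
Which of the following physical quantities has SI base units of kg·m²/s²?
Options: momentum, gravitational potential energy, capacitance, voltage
Checking the SI base units of each option:
  momentum (p = mv): kg·m/s  ✗
  gravitational potential energy (U = -GMm/r): kg·m²/s²  ✓ matches
  capacitance (C = Q/V): s⁴·A²/(kg·m²)  ✗
  voltage (V = IR): kg·m²/(s³·A)  ✗

Only gravitational potential energy has units kg·m²/s².

Answer: gravitational potential energy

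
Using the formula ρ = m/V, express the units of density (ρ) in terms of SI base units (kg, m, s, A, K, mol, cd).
Units of each symbol in ρ = m/V:
  m (mass): kg
  V (volume): m³  → in the denominator, contributes 1/m³

Multiplying the contributions: [kg] · [1/m³]
Adding exponents of each base unit: kg: 1, m: -3
SI base units of density: kg/m³

Answer: kg/m³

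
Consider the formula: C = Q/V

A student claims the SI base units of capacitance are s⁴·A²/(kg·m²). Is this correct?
Units of each symbol in C = Q/V:
  Q (charge, in coulombs): s·A
  V (voltage, in volts): kg·m²/(s³·A)  → in the denominator, contributes s³·A/(kg·m²)

Multiplying the contributions: [s·A] · [s³·A/(kg·m²)]
Adding exponents of each base unit: kg: -1, m: -2, s: 4, A: 2
SI base units of capacitance: s⁴·A²/(kg·m²)

The claimed units s⁴·A²/(kg·m²) match the derived units, so the claim is correct.

Answer: Yes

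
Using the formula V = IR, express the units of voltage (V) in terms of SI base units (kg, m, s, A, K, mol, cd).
Units of each symbol in V = IR:
  I (current): A
  R (resistance, in ohms): kg·m²/(s³·A²)

Multiplying the contributions: [A] · [kg·m²/(s³·A²)]
Adding exponents of each base unit: kg: 1, m: 2, s: -3, A: -1
SI base units of voltage: kg·m²/(s³·A)

Answer: kg·m²/(s³·A)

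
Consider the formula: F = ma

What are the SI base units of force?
Units of each symbol in F = ma:
  m (mass): kg
  a (acceleration): m/s²

Multiplying the contributions: [kg] · [m/s²]
Adding exponents of each base unit: kg: 1, m: 1, s: -2
SI base units of force: kg·m/s²

Answer: kg·m/s²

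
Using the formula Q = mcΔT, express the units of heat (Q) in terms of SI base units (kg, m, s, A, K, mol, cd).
Units of each symbol in Q = mcΔT:
  m (mass): kg
  c (specific heat capacity, in J/(kg·K)): m²/(s²·K)
  ΔT (temperature change): K

Multiplying the contributions: [kg] · [m²/(s²·K)] · [K]
Adding exponents of each base unit: kg: 1, m: 2, s: -2
SI base units of heat: kg·m²/s²

Answer: kg·m²/s²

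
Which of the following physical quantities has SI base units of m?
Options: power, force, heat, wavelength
Checking the SI base units of each option:
  power (P = W/t): kg·m²/s³  ✗
  force (F = ma): kg·m/s²  ✗
  heat (Q = mcΔT): kg·m²/s²  ✗
  wavelength (λ = v/f): m  ✓ matches

Only wavelength has units m.

Answer: wavelength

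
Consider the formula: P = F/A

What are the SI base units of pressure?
Units of each symbol in P = F/A:
  F (force): kg·m/s²
  A (area): m²  → in the denominator, contributes 1/m²

Multiplying the contributions: [kg·m/s²] · [1/m²]
Adding exponents of each base unit: kg: 1, m: -1, s: -2
SI base units of pressure: kg/(m·s²)

Answer: kg/(m·s²)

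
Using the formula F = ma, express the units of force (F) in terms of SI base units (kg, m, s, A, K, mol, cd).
Units of each symbol in F = ma:
  m (mass): kg
  a (acceleration): m/s²

Multiplying the contributions: [kg] · [m/s²]
Adding exponents of each base unit: kg: 1, m: 1, s: -2
SI base units of force: kg·m/s²

Answer: kg·m/s²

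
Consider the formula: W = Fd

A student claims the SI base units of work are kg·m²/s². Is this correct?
Units of each symbol in W = Fd:
  F (force): kg·m/s²
  d (displacement): m

Multiplying the contributions: [kg·m/s²] · [m]
Adding exponents of each base unit: kg: 1, m: 2, s: -2
SI base units of work: kg·m²/s²

The claimed units kg·m²/s² match the derived units, so the claim is correct.

Answer: Yes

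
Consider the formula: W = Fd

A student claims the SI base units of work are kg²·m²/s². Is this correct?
Units of each symbol in W = Fd:
  F (force): kg·m/s²
  d (displacement): m

Multiplying the contributions: [kg·m/s²] · [m]
Adding exponents of each base unit: kg: 1, m: 2, s: -2
SI base units of work: kg·m²/s²

The claimed units kg²·m²/s² (exponents kg: 2, m: 2, s: -2) do not match the derived units kg·m²/s² (exponents kg: 1, m: 2, s: -2), so the claim is incorrect.

Answer: No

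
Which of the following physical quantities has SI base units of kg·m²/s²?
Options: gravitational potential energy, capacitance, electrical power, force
Checking the SI base units of each option:
  gravitational potential energy (U = -GMm/r): kg·m²/s²  ✓ matches
  capacitance (C = Q/V): s⁴·A²/(kg·m²)  ✗
  electrical power (P = IV): kg·m²/s³  ✗
  force (F = ma): kg·m/s²  ✗

Only gravitational potential energy has units kg·m²/s².

Answer: gravitational potential energy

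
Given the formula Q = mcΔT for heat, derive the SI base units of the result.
Units of each symbol in Q = mcΔT:
  m (mass): kg
  c (specific heat capacity, in J/(kg·K)): m²/(s²·K)
  ΔT (temperature change): K

Multiplying the contributions: [kg] · [m²/(s²·K)] · [K]
Adding exponents of each base unit: kg: 1, m: 2, s: -2
SI base units of heat: kg·m²/s²

Answer: kg·m²/s²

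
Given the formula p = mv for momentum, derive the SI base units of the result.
Units of each symbol in p = mv:
  m (mass): kg
  v (velocity): m/s

Multiplying the contributions: [kg] · [m/s]
Adding exponents of each base unit: kg: 1, m: 1, s: -1
SI base units of momentum: kg·m/s

Answer: kg·m/s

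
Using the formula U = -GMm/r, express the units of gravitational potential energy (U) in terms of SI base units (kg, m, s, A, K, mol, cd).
Units of each symbol in U = -GMm/r:
  G (gravitational constant): m³/(kg·s²)
  M (mass): kg
  m (mass): kg
  r (distance): m  → in the denominator, contributes 1/m
  The minus sign does not affect the units.

Multiplying the contributions: [m³/(kg·s²)] · [kg] · [kg] · [1/m]
Adding exponents of each base unit: kg: 1, m: 2, s: -2
SI base units of gravitational potential energy: kg·m²/s²

Answer: kg·m²/s²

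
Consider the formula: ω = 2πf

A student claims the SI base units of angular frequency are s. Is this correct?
Units of each symbol in ω = 2πf:
  f (frequency): 1/s
  The factor 2π is dimensionless.

Multiplying the contributions: [1/s]
Adding exponents of each base unit: s: -1
SI base units of angular frequency: 1/s

The claimed units s (exponents s: 1) do not match the derived units 1/s (exponents s: -1), so the claim is incorrect.

Answer: No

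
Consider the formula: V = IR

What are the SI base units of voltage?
Units of each symbol in V = IR:
  I (current): A
  R (resistance, in ohms): kg·m²/(s³·A²)

Multiplying the contributions: [A] · [kg·m²/(s³·A²)]
Adding exponents of each base unit: kg: 1, m: 2, s: -3, A: -1
SI base units of voltage: kg·m²/(s³·A)

Answer: kg·m²/(s³·A)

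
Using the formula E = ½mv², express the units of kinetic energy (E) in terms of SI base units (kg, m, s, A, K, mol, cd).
Units of each symbol in E = ½mv²:
  m (mass): kg
  v (speed): m/s  → to the power 2, contributes m²/s²
  The factor ½ is dimensionless.

Multiplying the contributions: [kg] · [m²/s²]
Adding exponents of each base unit: kg: 1, m: 2, s: -2
SI base units of kinetic energy: kg·m²/s²

Answer: kg·m²/s²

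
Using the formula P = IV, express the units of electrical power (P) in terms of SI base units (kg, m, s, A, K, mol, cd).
Units of each symbol in P = IV:
  I (current): A
  V (voltage, in volts): kg·m²/(s³·A)

Multiplying the contributions: [A] · [kg·m²/(s³·A)]
Adding exponents of each base unit: kg: 1, m: 2, s: -3
SI base units of electrical power: kg·m²/s³

Answer: kg·m²/s³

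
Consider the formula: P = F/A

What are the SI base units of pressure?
Units of each symbol in P = F/A:
  F (force): kg·m/s²
  A (area): m²  → in the denominator, contributes 1/m²

Multiplying the contributions: [kg·m/s²] · [1/m²]
Adding exponents of each base unit: kg: 1, m: -1, s: -2
SI base units of pressure: kg/(m·s²)

Answer: kg/(m·s²)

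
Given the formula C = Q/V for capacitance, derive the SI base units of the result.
Units of each symbol in C = Q/V:
  Q (charge, in coulombs): s·A
  V (voltage, in volts): kg·m²/(s³·A)  → in the denominator, contributes s³·A/(kg·m²)

Multiplying the contributions: [s·A] · [s³·A/(kg·m²)]
Adding exponents of each base unit: kg: -1, m: -2, s: 4, A: 2
SI base units of capacitance: s⁴·A²/(kg·m²)

Answer: s⁴·A²/(kg·m²)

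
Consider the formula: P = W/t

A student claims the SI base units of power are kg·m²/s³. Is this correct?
Units of each symbol in P = W/t:
  W (work): kg·m²/s²
  t (time): s  → in the denominator, contributes 1/s

Multiplying the contributions: [kg·m²/s²] · [1/s]
Adding exponents of each base unit: kg: 1, m: 2, s: -3
SI base units of power: kg·m²/s³

The claimed units kg·m²/s³ match the derived units, so the claim is correct.

Answer: Yes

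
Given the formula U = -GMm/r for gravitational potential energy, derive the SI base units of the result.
Units of each symbol in U = -GMm/r:
  G (gravitational constant): m³/(kg·s²)
  M (mass): kg
  m (mass): kg
  r (distance): m  → in the denominator, contributes 1/m
  The minus sign does not affect the units.

Multiplying the contributions: [m³/(kg·s²)] · [kg] · [kg] · [1/m]
Adding exponents of each base unit: kg: 1, m: 2, s: -2
SI base units of gravitational potential energy: kg·m²/s²

Answer: kg·m²/s²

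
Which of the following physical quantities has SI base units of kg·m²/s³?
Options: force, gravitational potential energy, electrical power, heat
Checking the SI base units of each option:
  force (F = ma): kg·m/s²  ✗
  gravitational potential energy (U = -GMm/r): kg·m²/s²  ✗
  electrical power (P = IV): kg·m²/s³  ✓ matches
  heat (Q = mcΔT): kg·m²/s²  ✗

Only electrical power has units kg·m²/s³.

Answer: electrical power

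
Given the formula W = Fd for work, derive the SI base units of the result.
Units of each symbol in W = Fd:
  F (force): kg·m/s²
  d (displacement): m

Multiplying the contributions: [kg·m/s²] · [m]
Adding exponents of each base unit: kg: 1, m: 2, s: -2
SI base units of work: kg·m²/s²

Answer: kg·m²/s²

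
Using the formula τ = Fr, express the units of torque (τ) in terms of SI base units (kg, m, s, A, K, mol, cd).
Units of each symbol in τ = Fr:
  F (force): kg·m/s²
  r (lever arm): m

Multiplying the contributions: [kg·m/s²] · [m]
Adding exponents of each base unit: kg: 1, m: 2, s: -2
SI base units of torque: kg·m²/s²

Answer: kg·m²/s²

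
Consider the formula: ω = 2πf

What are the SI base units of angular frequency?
Units of each symbol in ω = 2πf:
  f (frequency): 1/s
  The factor 2π is dimensionless.

Multiplying the contributions: [1/s]
Adding exponents of each base unit: s: -1
SI base units of angular frequency: 1/s

Answer: 1/s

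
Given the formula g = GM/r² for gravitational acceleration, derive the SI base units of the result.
Units of each symbol in g = GM/r²:
  G (gravitational constant): m³/(kg·s²)
  M (mass): kg
  r (distance): m  → to the power 2 in the denominator, contributes 1/m²

Multiplying the contributions: [m³/(kg·s²)] · [kg] · [1/m²]
Adding exponents of each base unit: m: 1, s: -2
SI base units of gravitational acceleration: m/s²

Answer: m/s²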